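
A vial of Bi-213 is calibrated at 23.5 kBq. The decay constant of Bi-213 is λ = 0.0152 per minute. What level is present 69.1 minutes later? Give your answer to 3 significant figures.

t½ = ln 2 / λ = 0.69315 / 0.0152 ≈ 45.602 minutes.
Number of half-lives: n = 69.1/45.602 ≈ 1.5153.
Remaining = 23.5 × (1/2)^1.5153 = 23.5 × 0.34983 ≈ 8.2209 kBq.

8.22 kBq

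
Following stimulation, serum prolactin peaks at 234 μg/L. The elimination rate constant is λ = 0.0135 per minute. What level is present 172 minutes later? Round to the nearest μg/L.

23 μg/L

t½ = ln 2 / λ = 0.69315 / 0.0135 ≈ 51.344 minutes.
Number of half-lives: n = 172/51.344 ≈ 3.3499.
Remaining = 234 × (1/2)^3.3499 = 234 × 0.098077 ≈ 22.95 μg/L.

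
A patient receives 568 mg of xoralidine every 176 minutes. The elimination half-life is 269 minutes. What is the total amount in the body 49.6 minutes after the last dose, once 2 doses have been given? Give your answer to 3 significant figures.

The 2 doses were given 225.6, 49.6 minutes ago.
Total = 568·(1/2)^(225.6/269) + 568·(1/2)^(49.6/269)
      = 317.6 + 499.85 ≈ 817.46 mg.

817 mg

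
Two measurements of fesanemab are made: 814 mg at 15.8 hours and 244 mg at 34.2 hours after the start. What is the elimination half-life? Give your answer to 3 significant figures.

10.6 hours

Over Δt = 34.2 − 15.8 = 18.4 hours, the level fell by a factor of 814/244 ≈ 3.3361.
n = log₂(3.3361) ≈ 1.7381 half-lives, so t½ = 18.4/1.7381 ≈ 10.586 hours.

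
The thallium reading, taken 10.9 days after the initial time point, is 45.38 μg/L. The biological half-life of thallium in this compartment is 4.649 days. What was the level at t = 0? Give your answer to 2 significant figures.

230 μg/L

Number of half-lives elapsed: n = 10.9/4.649 ≈ 2.3446.
A₀ = A × 2^n = 45.38 × 2^2.3446 = 45.38 × 5.0792 ≈ 230.49 μg/L.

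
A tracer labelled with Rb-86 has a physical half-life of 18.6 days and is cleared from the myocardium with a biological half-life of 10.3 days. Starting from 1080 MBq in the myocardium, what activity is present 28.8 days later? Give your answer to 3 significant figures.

1/t_eff = 1/t_phys + 1/t_biol = 1/18.6 + 1/10.3 = 0.15085 per day.
t_eff = 18.6 × 10.3 / (18.6 + 10.3) ≈ 6.6291 days.
Remaining = 1080 × (1/2)^(28.8/6.6291) = 1080 × (1/2)^4.3445 ≈ 53.162 MBq.

53.2 MBq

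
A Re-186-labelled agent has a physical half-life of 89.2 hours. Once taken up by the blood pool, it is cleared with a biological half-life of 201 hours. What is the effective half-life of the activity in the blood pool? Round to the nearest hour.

1/t_eff = 1/t_phys + 1/t_biol = 1/89.2 + 1/201 = 0.016186 per hour.
t_eff = 89.2 × 201 / (89.2 + 201) ≈ 61.782 hours.

62 hours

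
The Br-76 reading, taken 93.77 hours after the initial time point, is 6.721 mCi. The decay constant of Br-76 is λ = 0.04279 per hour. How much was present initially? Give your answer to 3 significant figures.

372 mCi

t½ = ln 2 / λ = 0.69315 / 0.04279 ≈ 16.199 hours.
Number of half-lives elapsed: n = 93.77/16.199 ≈ 5.7887.
A₀ = A × 2^n = 6.721 × 2^5.7887 = 6.721 × 55.28 ≈ 371.54 mCi.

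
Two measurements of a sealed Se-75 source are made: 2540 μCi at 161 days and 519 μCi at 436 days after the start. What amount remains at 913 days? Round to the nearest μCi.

33 μCi

Over Δt = 436 − 161 = 275 days, the level fell by a factor of 2540/519 ≈ 4.894.
n = log₂(4.894) ≈ 2.291 half-lives, so t½ = 275/2.291 ≈ 120.03 days.
From t = 436 to t = 913: 519 × (1/2)^((913−436)/120.03) ≈ 33.03 μCi.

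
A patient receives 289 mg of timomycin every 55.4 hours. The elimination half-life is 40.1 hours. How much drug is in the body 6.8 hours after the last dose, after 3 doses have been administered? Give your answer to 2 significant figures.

The 3 doses were given 117.6, 62.2, 6.8 hours ago.
Total = 289·(1/2)^(117.6/40.1) + 289·(1/2)^(62.2/40.1) + 289·(1/2)^(6.8/40.1)
      = 37.851 + 98.62 + 256.95 ≈ 393.42 mg.

390 mg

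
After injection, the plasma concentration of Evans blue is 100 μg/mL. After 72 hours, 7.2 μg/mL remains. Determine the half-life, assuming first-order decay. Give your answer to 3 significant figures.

A/A₀ = 7.2/100 ≈ 0.072.
n = log₂(13.889) ≈ 3.7959 half-lives elapsed in 72 hours.
t½ = 72/3.7959 ≈ 18.968 hours.

19.0 hours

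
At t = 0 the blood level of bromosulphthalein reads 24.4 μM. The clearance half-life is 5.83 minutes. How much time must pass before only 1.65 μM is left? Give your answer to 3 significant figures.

Fraction remaining = 1.65/24.4 ≈ 0.067623.
n = log₂(24.4/1.65) = ln(14.788)/ln 2 ≈ 3.8863 half-lives.
t = n × t½ = 3.8863 × 5.83 ≈ 22.657 minutes.

22.7 minutes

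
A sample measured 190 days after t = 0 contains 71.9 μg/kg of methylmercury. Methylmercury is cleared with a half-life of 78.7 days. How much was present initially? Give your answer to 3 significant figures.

Number of half-lives elapsed: n = 190/78.7 ≈ 2.4142.
A₀ = A × 2^n = 71.9 × 2^2.4142 = 71.9 × 5.3304 ≈ 383.25 μg/kg.

383 μg/kg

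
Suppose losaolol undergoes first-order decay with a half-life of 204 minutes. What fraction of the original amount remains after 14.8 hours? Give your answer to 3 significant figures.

0.0489

14.8 hours = 888 minutes.
n = 888/204 ≈ 4.3529 half-lives.
Fraction remaining = (1/2)^4.3529 ≈ 0.048937.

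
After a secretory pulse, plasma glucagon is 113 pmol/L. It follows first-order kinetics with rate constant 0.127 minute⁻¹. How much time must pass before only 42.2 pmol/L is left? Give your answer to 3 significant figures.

t½ = ln 2 / k = 0.69315 / 0.127 ≈ 5.4579 minutes.
Fraction remaining = 42.2/113 ≈ 0.37345.
n = log₂(113/42.2) = ln(2.6777)/ln 2 ≈ 1.421 half-lives.
t = n × t½ = 1.421 × 5.4579 ≈ 7.7557 minutes.

7.76 minutes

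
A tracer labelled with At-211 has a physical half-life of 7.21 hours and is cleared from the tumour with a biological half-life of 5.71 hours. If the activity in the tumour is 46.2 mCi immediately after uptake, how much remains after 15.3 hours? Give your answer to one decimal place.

1.7 mCi

1/t_eff = 1/t_phys + 1/t_biol = 1/7.21 + 1/5.71 = 0.31383 per hour.
t_eff = 7.21 × 5.71 / (7.21 + 5.71) ≈ 3.1865 hours.
Remaining = 46.2 × (1/2)^(15.3/3.1865) = 46.2 × (1/2)^4.8016 ≈ 1.6566 mCi.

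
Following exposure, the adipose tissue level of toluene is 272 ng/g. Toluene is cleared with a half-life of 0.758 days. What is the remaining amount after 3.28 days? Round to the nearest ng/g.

14 ng/g

Number of half-lives: n = 3.28/0.758 ≈ 4.3272.
Remaining = 272 × (1/2)^4.3272 = 272 × 0.049818 ≈ 13.551 ng/g.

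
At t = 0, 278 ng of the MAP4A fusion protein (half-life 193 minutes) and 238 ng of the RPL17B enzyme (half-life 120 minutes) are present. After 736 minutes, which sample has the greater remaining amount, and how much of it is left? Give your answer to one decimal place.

MAP4A fusion protein, 19.8 ng

MAP4A fusion protein: 278 × (1/2)^3.8135 ≈ 19.773 ng.
RPL17B enzyme: 238 × (1/2)^6.1333 ≈ 3.3905 ng.
MAP4A fusion protein has more remaining, at ≈ 19.773 ng.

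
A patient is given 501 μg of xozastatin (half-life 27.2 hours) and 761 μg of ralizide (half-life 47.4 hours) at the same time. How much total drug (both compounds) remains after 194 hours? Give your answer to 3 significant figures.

xozastatin: 501 × (1/2)^(194/27.2) = 501 × (1/2)^7.1324 ≈ 3.571 μg.
ralizide: 761 × (1/2)^(194/47.4) = 761 × (1/2)^4.0928 ≈ 44.599 μg.
Total = 3.571 + 44.599 ≈ 48.17 μg.

48.2 μg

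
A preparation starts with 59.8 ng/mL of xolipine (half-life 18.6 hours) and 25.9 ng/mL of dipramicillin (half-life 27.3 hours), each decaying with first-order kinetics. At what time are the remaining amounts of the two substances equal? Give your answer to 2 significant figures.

Set 59.8·(1/2)^(t/18.6) = 25.9·(1/2)^(t/27.3).
Taking log₂: log₂(59.8/25.9) = t·(1/18.6 − 1/27.3).
log₂(2.3089) = 1.2072; 1/18.6 − 1/27.3 = 0.017133.
t = 1.2072 / 0.017133 ≈ 70.458 hours.

70 hours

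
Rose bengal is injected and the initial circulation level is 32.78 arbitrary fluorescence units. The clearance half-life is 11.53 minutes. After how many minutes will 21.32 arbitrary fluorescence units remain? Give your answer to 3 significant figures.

Fraction remaining = 21.32/32.78 ≈ 0.6504.
n = log₂(32.78/21.32) = ln(1.5375)/ln 2 ≈ 0.62061 half-lives.
t = n × t½ = 0.62061 × 11.53 ≈ 7.1556 minutes.

7.16 minutes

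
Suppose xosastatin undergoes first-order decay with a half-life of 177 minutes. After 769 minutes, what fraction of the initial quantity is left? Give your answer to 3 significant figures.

0.0492

n = 769/177 ≈ 4.3446 half-lives.
Fraction remaining = (1/2)^4.3446 ≈ 0.049219.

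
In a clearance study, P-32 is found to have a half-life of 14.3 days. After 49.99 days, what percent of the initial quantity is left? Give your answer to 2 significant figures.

8.9%

n = 49.99/14.3 ≈ 3.4958 half-lives.
Fraction remaining = (1/2)^3.4958 ≈ 0.088646, i.e. 8.8646%.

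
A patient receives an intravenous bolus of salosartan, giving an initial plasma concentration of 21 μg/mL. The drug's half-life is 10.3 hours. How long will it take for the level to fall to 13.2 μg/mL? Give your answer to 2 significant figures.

6.9 hours

Fraction remaining = 13.2/21 ≈ 0.62857.
n = log₂(21/13.2) = ln(1.5909)/ln 2 ≈ 0.66985 half-lives.
t = n × t½ = 0.66985 × 10.3 ≈ 6.8995 hours.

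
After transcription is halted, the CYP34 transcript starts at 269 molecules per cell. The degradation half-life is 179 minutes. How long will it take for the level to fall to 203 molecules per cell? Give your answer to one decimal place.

Fraction remaining = 203/269 ≈ 0.75465.
n = log₂(269/203) = ln(1.3251)/ln 2 ≈ 0.40613 half-lives.
t = n × t½ = 0.40613 × 179 ≈ 72.697 minutes.

72.7 minutes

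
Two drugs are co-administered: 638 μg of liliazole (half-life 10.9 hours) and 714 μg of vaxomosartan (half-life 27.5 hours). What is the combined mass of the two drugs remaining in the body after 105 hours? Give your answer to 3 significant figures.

51.4 μg

liliazole: 638 × (1/2)^(105/10.9) = 638 × (1/2)^9.633 ≈ 0.80351 μg.
vaxomosartan: 714 × (1/2)^(105/27.5) = 714 × (1/2)^3.8182 ≈ 50.619 μg.
Total = 0.80351 + 50.619 ≈ 51.422 μg.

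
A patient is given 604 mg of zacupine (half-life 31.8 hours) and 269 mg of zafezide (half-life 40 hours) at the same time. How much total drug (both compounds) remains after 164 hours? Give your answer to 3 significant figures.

32.6 mg

zacupine: 604 × (1/2)^(164/31.8) = 604 × (1/2)^5.1572 ≈ 16.926 mg.
zafezide: 269 × (1/2)^(164/40) = 269 × (1/2)^4.1 ≈ 15.687 mg.
Total = 16.926 + 15.687 ≈ 32.613 mg.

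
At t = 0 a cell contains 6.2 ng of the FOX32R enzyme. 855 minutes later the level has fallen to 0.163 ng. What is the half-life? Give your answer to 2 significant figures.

160 minutes

A/A₀ = 0.163/6.2 ≈ 0.02629.
n = log₂(38.037) ≈ 5.2493 half-lives elapsed in 855 minutes.
t½ = 855/5.2493 ≈ 162.88 minutes.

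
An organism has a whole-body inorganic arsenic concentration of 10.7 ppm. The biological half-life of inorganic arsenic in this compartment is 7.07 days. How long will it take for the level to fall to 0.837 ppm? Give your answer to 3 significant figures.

26.0 days

Fraction remaining = 0.837/10.7 ≈ 0.078224.
n = log₂(10.7/0.837) = ln(12.784)/ln 2 ≈ 3.6762 half-lives.
t = n × t½ = 3.6762 × 7.07 ≈ 25.991 days.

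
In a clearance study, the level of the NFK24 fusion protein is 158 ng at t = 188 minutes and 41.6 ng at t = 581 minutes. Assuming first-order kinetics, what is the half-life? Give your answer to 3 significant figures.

Over Δt = 581 − 188 = 393 minutes, the level fell by a factor of 158/41.6 ≈ 3.7981.
n = log₂(3.7981) ≈ 1.9253 half-lives, so t½ = 393/1.9253 ≈ 204.13 minutes.

204 minutes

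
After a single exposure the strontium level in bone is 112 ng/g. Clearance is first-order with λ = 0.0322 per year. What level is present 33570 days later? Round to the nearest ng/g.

6 ng/g

t½ = ln 2 / λ = 0.69315 / 0.0322 ≈ 21.526 years.
Convert the elapsed time: 33570 days = 91.9726 years.
Number of half-lives: n = 91.9726/21.526 ≈ 4.2726.
Remaining = 112 × (1/2)^4.2726 = 112 × 0.05174 ≈ 5.7949 ng/g.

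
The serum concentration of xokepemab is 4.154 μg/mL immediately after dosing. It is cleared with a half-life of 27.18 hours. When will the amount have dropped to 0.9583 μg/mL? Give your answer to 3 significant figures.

57.5 hours

Fraction remaining = 0.9583/4.154 ≈ 0.23069.
n = log₂(4.154/0.9583) = ln(4.3348)/ln 2 ≈ 2.116 half-lives.
t = n × t½ = 2.116 × 27.18 ≈ 57.512 hours.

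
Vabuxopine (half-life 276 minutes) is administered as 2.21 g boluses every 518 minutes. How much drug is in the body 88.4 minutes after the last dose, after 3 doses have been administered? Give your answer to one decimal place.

2.4 g

The 3 doses were given 1124.4, 606.4, 88.4 minutes ago.
Total = 2.21·(1/2)^(1124.4/276) + 2.21·(1/2)^(606.4/276) + 2.21·(1/2)^(88.4/276)
      = 0.13123 + 0.48195 + 1.77 ≈ 2.3832 g.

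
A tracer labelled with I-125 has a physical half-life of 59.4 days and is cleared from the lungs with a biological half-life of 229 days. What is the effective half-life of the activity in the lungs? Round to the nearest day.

1/t_eff = 1/t_phys + 1/t_biol = 1/59.4 + 1/229 = 0.021202 per day.
t_eff = 59.4 × 229 / (59.4 + 229) ≈ 47.166 days.

47 days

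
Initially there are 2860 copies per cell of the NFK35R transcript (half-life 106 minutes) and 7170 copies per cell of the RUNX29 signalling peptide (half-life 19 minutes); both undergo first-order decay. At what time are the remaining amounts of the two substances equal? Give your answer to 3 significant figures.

30.7 minutes

Set 2860·(1/2)^(t/106) = 7170·(1/2)^(t/19).
Taking log₂: log₂(2860/7170) = t·(1/106 − 1/19).
log₂(0.39888) = -1.326; 1/106 − 1/19 = -0.043198.
t = -1.326 / -0.043198 ≈ 30.695 minutes.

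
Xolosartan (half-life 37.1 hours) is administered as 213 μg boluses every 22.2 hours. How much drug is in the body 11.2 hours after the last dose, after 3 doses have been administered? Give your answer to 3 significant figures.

362 μg

The 3 doses were given 55.6, 33.4, 11.2 hours ago.
Total = 213·(1/2)^(55.6/37.1) + 213·(1/2)^(33.4/37.1) + 213·(1/2)^(11.2/37.1)
      = 75.377 + 114.12 + 172.78 ≈ 362.28 μg.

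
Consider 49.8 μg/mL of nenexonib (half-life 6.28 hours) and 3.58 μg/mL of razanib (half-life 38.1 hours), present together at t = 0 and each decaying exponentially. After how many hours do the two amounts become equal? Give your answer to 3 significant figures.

28.6 hours

Set 49.8·(1/2)^(t/6.28) = 3.58·(1/2)^(t/38.1).
Taking log₂: log₂(49.8/3.58) = t·(1/6.28 − 1/38.1).
log₂(13.911) = 3.7981; 1/6.28 − 1/38.1 = 0.13299.
t = 3.7981 / 0.13299 ≈ 28.56 hours.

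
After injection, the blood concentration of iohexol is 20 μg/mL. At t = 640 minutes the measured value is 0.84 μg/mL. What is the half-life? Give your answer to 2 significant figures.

140 minutes

A/A₀ = 0.84/20 ≈ 0.042.
n = log₂(23.81) ≈ 4.5735 half-lives elapsed in 640 minutes.
t½ = 640/4.5735 ≈ 139.94 minutes.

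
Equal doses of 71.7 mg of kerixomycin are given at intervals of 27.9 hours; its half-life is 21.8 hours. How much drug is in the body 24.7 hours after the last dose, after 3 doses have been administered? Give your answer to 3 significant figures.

The 3 doses were given 80.5, 52.6, 24.7 hours ago.
Total = 71.7·(1/2)^(80.5/21.8) + 71.7·(1/2)^(52.6/21.8) + 71.7·(1/2)^(24.7/21.8)
      = 5.5452 + 13.464 + 32.692 ≈ 51.702 mg.

51.7 mg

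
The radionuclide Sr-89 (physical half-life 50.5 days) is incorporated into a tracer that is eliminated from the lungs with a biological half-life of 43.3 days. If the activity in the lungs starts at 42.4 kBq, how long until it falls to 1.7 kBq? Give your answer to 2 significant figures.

110 days

1/t_eff = 1/t_phys + 1/t_biol = 1/50.5 + 1/43.3 = 0.042897 per day.
t_eff = 50.5 × 43.3 / (50.5 + 43.3) ≈ 23.312 days.
n = log₂(42.4/1.7) ≈ 4.6405; t = 4.6405 × 23.312 ≈ 108.18 days.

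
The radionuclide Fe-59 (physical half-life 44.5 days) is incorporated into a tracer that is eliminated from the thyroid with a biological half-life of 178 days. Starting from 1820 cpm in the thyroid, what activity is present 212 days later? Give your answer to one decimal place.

29.3 cpm

1/t_eff = 1/t_phys + 1/t_biol = 1/44.5 + 1/178 = 0.02809 per day.
t_eff = 44.5 × 178 / (44.5 + 178) ≈ 35.6 days.
Remaining = 1820 × (1/2)^(212/35.6) = 1820 × (1/2)^5.9551 ≈ 29.337 cpm.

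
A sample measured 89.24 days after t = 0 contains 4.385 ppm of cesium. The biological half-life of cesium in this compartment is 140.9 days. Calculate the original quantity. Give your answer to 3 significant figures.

Number of half-lives elapsed: n = 89.24/140.9 ≈ 0.63336.
A₀ = A × 2^n = 4.385 × 2^0.63336 = 4.385 × 1.5512 ≈ 6.8019 ppm.

6.80 ppm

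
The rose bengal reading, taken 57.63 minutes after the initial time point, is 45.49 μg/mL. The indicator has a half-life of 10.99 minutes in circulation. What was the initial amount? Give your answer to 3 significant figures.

1720 μg/mL

Number of half-lives elapsed: n = 57.63/10.99 ≈ 5.2439.
A₀ = A × 2^n = 45.49 × 2^5.2439 = 45.49 × 37.893 ≈ 1723.8 μg/mL.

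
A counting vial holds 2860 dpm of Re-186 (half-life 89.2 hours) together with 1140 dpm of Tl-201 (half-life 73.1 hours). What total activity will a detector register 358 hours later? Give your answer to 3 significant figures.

Re-186: 2860 × (1/2)^(358/89.2) = 2860 × (1/2)^4.0135 ≈ 177.09 dpm.
Tl-201: 1140 × (1/2)^(358/73.1) = 1140 × (1/2)^4.8974 ≈ 38.251 dpm.
Total = 177.09 + 38.251 ≈ 215.34 dpm.

215 dpm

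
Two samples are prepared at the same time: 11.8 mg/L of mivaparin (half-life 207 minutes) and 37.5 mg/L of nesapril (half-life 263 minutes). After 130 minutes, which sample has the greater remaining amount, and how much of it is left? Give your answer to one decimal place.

mivaparin: 11.8 × (1/2)^0.62802 ≈ 7.6354 mg/L.
nesapril: 37.5 × (1/2)^0.4943 ≈ 26.622 mg/L.
Nesapril has more remaining, at ≈ 26.622 mg/L.

nesapril, 26.6 mg/L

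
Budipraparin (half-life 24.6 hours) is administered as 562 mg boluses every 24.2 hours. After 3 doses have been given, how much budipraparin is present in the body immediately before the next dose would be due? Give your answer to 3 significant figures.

The 3 doses were given 72.6, 48.4, 24.2 hours ago.
Total = 562·(1/2)^(72.6/24.6) + 562·(1/2)^(48.4/24.6) + 562·(1/2)^(24.2/24.6)
      = 72.666 + 143.7 + 284.18 ≈ 500.55 mg.

501 mg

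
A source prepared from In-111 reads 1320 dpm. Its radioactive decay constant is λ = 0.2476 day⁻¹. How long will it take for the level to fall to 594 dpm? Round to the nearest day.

3 days

t½ = ln 2 / λ = 0.69315 / 0.2476 ≈ 2.7995 days.
Fraction remaining = 594/1320 ≈ 0.45.
n = log₂(1320/594) = ln(2.2222)/ln 2 ≈ 1.152 half-lives.
t = n × t½ = 1.152 × 2.7995 ≈ 3.225 days.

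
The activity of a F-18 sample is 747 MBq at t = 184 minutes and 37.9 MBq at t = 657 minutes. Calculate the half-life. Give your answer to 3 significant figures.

110 minutes

Over Δt = 657 − 184 = 473 minutes, the level fell by a factor of 747/37.9 ≈ 19.71.
n = log₂(19.71) ≈ 4.3008 half-lives, so t½ = 473/4.3008 ≈ 109.98 minutes.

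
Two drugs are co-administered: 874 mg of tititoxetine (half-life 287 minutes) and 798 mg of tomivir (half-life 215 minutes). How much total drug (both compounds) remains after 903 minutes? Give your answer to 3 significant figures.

tititoxetine: 874 × (1/2)^(903/287) = 874 × (1/2)^3.1463 ≈ 98.712 mg.
tomivir: 798 × (1/2)^(903/215) = 798 × (1/2)^4.2 ≈ 43.419 mg.
Total = 98.712 + 43.419 ≈ 142.13 mg.

142 mg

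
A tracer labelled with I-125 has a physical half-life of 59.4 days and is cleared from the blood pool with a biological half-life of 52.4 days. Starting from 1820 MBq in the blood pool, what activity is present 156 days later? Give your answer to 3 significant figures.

37.4 MBq

1/t_eff = 1/t_phys + 1/t_biol = 1/59.4 + 1/52.4 = 0.035919 per day.
t_eff = 59.4 × 52.4 / (59.4 + 52.4) ≈ 27.84 days.
Remaining = 1820 × (1/2)^(156/27.84) = 1820 × (1/2)^5.6034 ≈ 37.436 MBq.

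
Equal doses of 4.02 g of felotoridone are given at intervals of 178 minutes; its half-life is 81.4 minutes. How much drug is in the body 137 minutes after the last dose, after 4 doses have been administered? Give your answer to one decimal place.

1.6 g

The 4 doses were given 671, 493, 315, 137 minutes ago.
Total = 4.02·(1/2)^(671/81.4) + 4.02·(1/2)^(493/81.4) + 4.02·(1/2)^(315/81.4) + 4.02·(1/2)^(137/81.4)
      = 0.013267 + 0.0604 + 0.27498 + 1.2519 ≈ 1.6006 g.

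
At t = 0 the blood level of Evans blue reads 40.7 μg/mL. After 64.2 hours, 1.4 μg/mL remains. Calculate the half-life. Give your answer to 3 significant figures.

13.2 hours

A/A₀ = 1.4/40.7 ≈ 0.034398.
n = log₂(29.071) ≈ 4.8615 half-lives elapsed in 64.2 hours.
t½ = 64.2/4.8615 ≈ 13.206 hours.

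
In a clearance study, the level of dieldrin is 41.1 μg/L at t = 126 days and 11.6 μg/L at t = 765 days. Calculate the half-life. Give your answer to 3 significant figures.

350 days

Over Δt = 765 − 126 = 639 days, the level fell by a factor of 41.1/11.6 ≈ 3.5431.
n = log₂(3.5431) ≈ 1.825 half-lives, so t½ = 639/1.825 ≈ 350.13 days.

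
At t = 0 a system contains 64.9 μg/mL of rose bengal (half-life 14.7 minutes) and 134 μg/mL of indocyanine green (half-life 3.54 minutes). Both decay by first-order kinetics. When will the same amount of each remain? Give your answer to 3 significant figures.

4.88 minutes

Set 64.9·(1/2)^(t/14.7) = 134·(1/2)^(t/3.54).
Taking log₂: log₂(64.9/134) = t·(1/14.7 − 1/3.54).
log₂(0.48433) = -1.0459; 1/14.7 − 1/3.54 = -0.21446.
t = -1.0459 / -0.21446 ≈ 4.8771 minutes.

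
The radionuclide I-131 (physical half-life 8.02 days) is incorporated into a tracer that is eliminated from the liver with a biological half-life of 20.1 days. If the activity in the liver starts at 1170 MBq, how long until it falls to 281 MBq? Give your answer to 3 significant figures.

11.8 days

1/t_eff = 1/t_phys + 1/t_biol = 1/8.02 + 1/20.1 = 0.17444 per day.
t_eff = 8.02 × 20.1 / (8.02 + 20.1) ≈ 5.7326 days.
n = log₂(1170/281) ≈ 2.0579; t = 2.0579 × 5.7326 ≈ 11.797 days.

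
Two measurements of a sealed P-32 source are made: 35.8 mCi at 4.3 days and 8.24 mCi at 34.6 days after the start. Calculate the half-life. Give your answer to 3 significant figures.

Over Δt = 34.6 − 4.3 = 30.3 days, the level fell by a factor of 35.8/8.24 ≈ 4.3447.
n = log₂(4.3447) ≈ 2.1192 half-lives, so t½ = 30.3/2.1192 ≈ 14.298 days.

14.3 days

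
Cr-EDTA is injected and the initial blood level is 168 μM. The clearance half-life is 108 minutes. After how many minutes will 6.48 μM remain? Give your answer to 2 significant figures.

510 minutes

Fraction remaining = 6.48/168 ≈ 0.038571.
n = log₂(168/6.48) = ln(25.926)/ln 2 ≈ 4.6963 half-lives.
t = n × t½ = 4.6963 × 108 ≈ 507.2 minutes.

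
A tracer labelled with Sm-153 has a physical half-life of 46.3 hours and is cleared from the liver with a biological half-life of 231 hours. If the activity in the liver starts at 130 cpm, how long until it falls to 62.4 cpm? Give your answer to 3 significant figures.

40.8 hours

1/t_eff = 1/t_phys + 1/t_biol = 1/46.3 + 1/231 = 0.025927 per hour.
t_eff = 46.3 × 231 / (46.3 + 231) ≈ 38.569 hours.
n = log₂(130/62.4) ≈ 1.0589; t = 1.0589 × 38.569 ≈ 40.841 hours.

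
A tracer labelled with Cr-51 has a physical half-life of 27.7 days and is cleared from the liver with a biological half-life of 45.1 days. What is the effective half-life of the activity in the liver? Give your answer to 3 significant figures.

17.2 days

1/t_eff = 1/t_phys + 1/t_biol = 1/27.7 + 1/45.1 = 0.058274 per day.
t_eff = 27.7 × 45.1 / (27.7 + 45.1) ≈ 17.16 days.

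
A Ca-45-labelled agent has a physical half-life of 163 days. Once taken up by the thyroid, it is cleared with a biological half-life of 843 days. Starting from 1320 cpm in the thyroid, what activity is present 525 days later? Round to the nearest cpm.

92 cpm

1/t_eff = 1/t_phys + 1/t_biol = 1/163 + 1/843 = 0.0073212 per day.
t_eff = 163 × 843 / (163 + 843) ≈ 136.59 days.
Remaining = 1320 × (1/2)^(525/136.59) = 1320 × (1/2)^3.8436 ≈ 91.944 cpm.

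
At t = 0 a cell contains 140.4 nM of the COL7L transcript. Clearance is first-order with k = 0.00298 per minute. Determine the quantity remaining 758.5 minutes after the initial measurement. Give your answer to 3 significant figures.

14.6 nM

t½ = ln 2 / k = 0.69315 / 0.00298 ≈ 232.6 minutes.
Number of half-lives: n = 758.5/232.6 ≈ 3.261.
Remaining = 140.4 × (1/2)^3.261 = 140.4 × 0.10432 ≈ 14.646 nM.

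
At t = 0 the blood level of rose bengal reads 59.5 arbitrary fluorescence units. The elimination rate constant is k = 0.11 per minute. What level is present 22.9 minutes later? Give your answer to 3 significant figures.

4.79 arbitrary fluorescence units

t½ = ln 2 / k = 0.69315 / 0.11 ≈ 6.3013 minutes.
Number of half-lives: n = 22.9/6.3013 ≈ 3.6341.
Remaining = 59.5 × (1/2)^3.6341 = 59.5 × 0.08054 ≈ 4.7921 arbitrary fluorescence units.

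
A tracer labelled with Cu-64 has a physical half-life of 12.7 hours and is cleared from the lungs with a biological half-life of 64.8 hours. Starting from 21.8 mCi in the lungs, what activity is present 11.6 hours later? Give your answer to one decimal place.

1/t_eff = 1/t_phys + 1/t_biol = 1/12.7 + 1/64.8 = 0.094172 per hour.
t_eff = 12.7 × 64.8 / (12.7 + 64.8) ≈ 10.619 hours.
Remaining = 21.8 × (1/2)^(11.6/10.619) = 21.8 × (1/2)^1.0924 ≈ 10.224 mCi.

10.2 mCi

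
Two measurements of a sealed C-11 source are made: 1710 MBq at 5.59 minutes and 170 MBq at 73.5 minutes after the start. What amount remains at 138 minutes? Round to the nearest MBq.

Over Δt = 73.5 − 5.59 = 67.91 minutes, the level fell by a factor of 1710/170 ≈ 10.059.
n = log₂(10.059) ≈ 3.3304 half-lives, so t½ = 67.91/3.3304 ≈ 20.391 minutes.
From t = 73.5 to t = 138: 170 × (1/2)^((138−73.5)/20.391) ≈ 18.978 MBq.

19 MBq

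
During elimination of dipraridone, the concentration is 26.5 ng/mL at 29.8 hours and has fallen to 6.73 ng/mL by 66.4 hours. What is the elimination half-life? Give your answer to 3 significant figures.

18.5 hours

Over Δt = 66.4 − 29.8 = 36.6 hours, the level fell by a factor of 26.5/6.73 ≈ 3.9376.
n = log₂(3.9376) ≈ 1.9773 half-lives, so t½ = 36.6/1.9773 ≈ 18.51 hours.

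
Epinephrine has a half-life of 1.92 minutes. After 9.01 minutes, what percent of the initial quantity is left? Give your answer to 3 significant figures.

n = 9.01/1.92 ≈ 4.6927 half-lives.
Fraction remaining = (1/2)^4.6927 ≈ 0.038668, i.e. 3.8668%.

3.87%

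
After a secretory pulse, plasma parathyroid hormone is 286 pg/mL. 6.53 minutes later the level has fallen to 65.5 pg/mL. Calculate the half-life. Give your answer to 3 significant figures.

3.07 minutes

A/A₀ = 65.5/286 ≈ 0.22902.
n = log₂(4.3664) ≈ 2.1264 half-lives elapsed in 6.53 minutes.
t½ = 6.53/2.1264 ≈ 3.0708 minutes.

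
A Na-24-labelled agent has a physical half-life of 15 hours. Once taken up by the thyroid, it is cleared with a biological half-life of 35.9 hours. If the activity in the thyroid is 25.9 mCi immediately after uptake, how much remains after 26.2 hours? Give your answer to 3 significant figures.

1/t_eff = 1/t_phys + 1/t_biol = 1/15 + 1/35.9 = 0.094522 per hour.
t_eff = 15 × 35.9 / (15 + 35.9) ≈ 10.58 hours.
Remaining = 25.9 × (1/2)^(26.2/10.58) = 25.9 × (1/2)^2.4765 ≈ 4.6538 mCi.

4.65 mCi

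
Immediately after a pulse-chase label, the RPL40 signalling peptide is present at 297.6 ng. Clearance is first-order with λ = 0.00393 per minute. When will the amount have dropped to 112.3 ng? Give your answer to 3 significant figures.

t½ = ln 2 / λ = 0.69315 / 0.00393 ≈ 176.37 minutes.
Fraction remaining = 112.3/297.6 ≈ 0.37735.
n = log₂(297.6/112.3) = ln(2.65)/ln 2 ≈ 1.406 half-lives.
t = n × t½ = 1.406 × 176.37 ≈ 247.98 minutes.

248 minutes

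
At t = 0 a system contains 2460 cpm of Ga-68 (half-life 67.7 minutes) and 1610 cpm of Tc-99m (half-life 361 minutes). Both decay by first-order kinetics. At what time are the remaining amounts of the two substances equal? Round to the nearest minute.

Set 2460·(1/2)^(t/67.7) = 1610·(1/2)^(t/361).
Taking log₂: log₂(2460/1610) = t·(1/67.7 − 1/361).
log₂(1.528) = 0.6116; 1/67.7 − 1/361 = 0.012001.
t = 0.6116 / 0.012001 ≈ 50.962 minutes.

51 minutes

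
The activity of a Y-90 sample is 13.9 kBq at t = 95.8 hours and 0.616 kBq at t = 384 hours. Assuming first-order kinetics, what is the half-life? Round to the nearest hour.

64 hours

Over Δt = 384 − 95.8 = 288.2 hours, the level fell by a factor of 13.9/0.616 ≈ 22.565.
n = log₂(22.565) ≈ 4.496 half-lives, so t½ = 288.2/4.496 ≈ 64.101 hours.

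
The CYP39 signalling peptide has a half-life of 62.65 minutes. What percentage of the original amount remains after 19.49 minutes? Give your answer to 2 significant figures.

n = 19.49/62.65 ≈ 0.31109 half-lives.
Fraction remaining = (1/2)^0.31109 ≈ 0.80603, i.e. 80.603%.

81%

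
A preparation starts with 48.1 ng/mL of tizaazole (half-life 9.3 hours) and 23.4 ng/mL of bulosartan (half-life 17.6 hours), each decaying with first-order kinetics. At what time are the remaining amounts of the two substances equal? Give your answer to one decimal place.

20.5 hours

Set 48.1·(1/2)^(t/9.3) = 23.4·(1/2)^(t/17.6).
Taking log₂: log₂(48.1/23.4) = t·(1/9.3 − 1/17.6).
log₂(2.0556) = 1.0395; 1/9.3 − 1/17.6 = 0.050709.
t = 1.0395 / 0.050709 ≈ 20.5 hours.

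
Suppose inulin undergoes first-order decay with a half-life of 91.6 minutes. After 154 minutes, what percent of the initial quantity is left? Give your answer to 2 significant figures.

31%

n = 154/91.6 ≈ 1.6812 half-lives.
Fraction remaining = (1/2)^1.6812 ≈ 0.31182, i.e. 31.182%.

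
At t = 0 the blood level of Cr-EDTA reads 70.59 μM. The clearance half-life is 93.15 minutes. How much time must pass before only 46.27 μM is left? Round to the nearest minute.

Fraction remaining = 46.27/70.59 ≈ 0.65548.
n = log₂(70.59/46.27) = ln(1.5256)/ln 2 ≈ 0.60939 half-lives.
t = n × t½ = 0.60939 × 93.15 ≈ 56.764 minutes.

57 minutes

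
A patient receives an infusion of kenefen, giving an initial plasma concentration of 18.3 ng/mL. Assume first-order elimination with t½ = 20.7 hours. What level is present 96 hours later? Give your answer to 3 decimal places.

0.735 ng/mL

Number of half-lives: n = 96/20.7 ≈ 4.6377.
Remaining = 18.3 × (1/2)^4.6377 = 18.3 × 0.040172 ≈ 0.73514 ng/mL.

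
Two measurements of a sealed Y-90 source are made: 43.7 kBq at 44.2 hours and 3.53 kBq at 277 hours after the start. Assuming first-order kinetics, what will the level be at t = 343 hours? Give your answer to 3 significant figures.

Over Δt = 277 − 44.2 = 232.8 hours, the level fell by a factor of 43.7/3.53 ≈ 12.38.
n = log₂(12.38) ≈ 3.6299 half-lives, so t½ = 232.8/3.6299 ≈ 64.134 hours.
From t = 277 to t = 343: 3.53 × (1/2)^((343−277)/64.134) ≈ 1.7298 kBq.

1.73 kBq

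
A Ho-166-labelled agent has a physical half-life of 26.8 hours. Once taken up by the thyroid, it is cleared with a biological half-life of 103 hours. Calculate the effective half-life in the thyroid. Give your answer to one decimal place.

1/t_eff = 1/t_phys + 1/t_biol = 1/26.8 + 1/103 = 0.047022 per hour.
t_eff = 26.8 × 103 / (26.8 + 103) ≈ 21.267 hours.

21.3 hours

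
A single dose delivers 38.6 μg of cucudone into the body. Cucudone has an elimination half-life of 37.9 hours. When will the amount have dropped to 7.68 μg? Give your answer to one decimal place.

Fraction remaining = 7.68/38.6 ≈ 0.19896.
n = log₂(38.6/7.68) = ln(5.026)/ln 2 ≈ 2.3294 half-lives.
t = n × t½ = 2.3294 × 37.9 ≈ 88.285 hours.

88.3 hours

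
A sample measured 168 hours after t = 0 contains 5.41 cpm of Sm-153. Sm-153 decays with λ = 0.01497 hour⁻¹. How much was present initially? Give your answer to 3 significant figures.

t½ = ln 2 / λ = 0.69315 / 0.01497 ≈ 46.302 hours.
Number of half-lives elapsed: n = 168/46.302 ≈ 3.6283.
A₀ = A × 2^n = 5.41 × 2^3.6283 = 5.41 × 12.366 ≈ 66.901 cpm.

66.9 cpm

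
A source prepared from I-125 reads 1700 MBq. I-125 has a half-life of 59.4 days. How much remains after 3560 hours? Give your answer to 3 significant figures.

Convert the elapsed time: 3560 hours = 148.333 days.
Number of half-lives: n = 148.333/59.4 ≈ 2.4972.
Remaining = 1700 × (1/2)^2.4972 = 1700 × 0.17712 ≈ 301.11 MBq.

301 MBq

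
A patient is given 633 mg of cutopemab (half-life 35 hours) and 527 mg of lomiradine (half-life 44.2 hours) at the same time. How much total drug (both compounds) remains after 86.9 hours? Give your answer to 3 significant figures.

cutopemab: 633 × (1/2)^(86.9/35) = 633 × (1/2)^2.4829 ≈ 113.24 mg.
lomiradine: 527 × (1/2)^(86.9/44.2) = 527 × (1/2)^1.9661 ≈ 134.89 mg.
Total = 113.24 + 134.89 ≈ 248.12 mg.

248 mg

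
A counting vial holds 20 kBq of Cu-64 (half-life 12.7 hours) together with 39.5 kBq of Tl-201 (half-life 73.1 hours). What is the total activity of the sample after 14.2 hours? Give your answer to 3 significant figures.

43.7 kBq

Cu-64: 20 × (1/2)^(14.2/12.7) = 20 × (1/2)^1.1181 ≈ 9.2139 kBq.
Tl-201: 39.5 × (1/2)^(14.2/73.1) = 39.5 × (1/2)^0.19425 ≈ 34.524 kBq.
Total = 9.2139 + 34.524 ≈ 43.738 kBq.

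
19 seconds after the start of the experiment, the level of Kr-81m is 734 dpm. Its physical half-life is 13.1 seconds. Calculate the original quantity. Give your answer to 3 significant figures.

2010 dpm

Number of half-lives elapsed: n = 19/13.1 ≈ 1.4504.
A₀ = A × 2^n = 734 × 2^1.4504 = 734 × 2.7328 ≈ 2005.9 dpm.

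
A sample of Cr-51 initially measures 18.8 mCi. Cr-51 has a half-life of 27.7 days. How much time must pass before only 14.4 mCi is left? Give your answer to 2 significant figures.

11 days

Fraction remaining = 14.4/18.8 ≈ 0.76596.
n = log₂(18.8/14.4) = ln(1.3056)/ln 2 ≈ 0.38466 half-lives.
t = n × t½ = 0.38466 × 27.7 ≈ 10.655 days.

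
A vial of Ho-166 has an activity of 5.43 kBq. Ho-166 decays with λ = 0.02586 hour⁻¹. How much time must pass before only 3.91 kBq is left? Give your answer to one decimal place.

12.7 hours

t½ = ln 2 / λ = 0.69315 / 0.02586 ≈ 26.804 hours.
Fraction remaining = 3.91/5.43 ≈ 0.72007.
n = log₂(5.43/3.91) = ln(1.3887)/ln 2 ≈ 0.47378 half-lives.
t = n × t½ = 0.47378 × 26.804 ≈ 12.699 hours.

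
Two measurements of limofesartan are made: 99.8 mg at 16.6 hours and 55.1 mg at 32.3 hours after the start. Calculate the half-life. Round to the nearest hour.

Over Δt = 32.3 − 16.6 = 15.7 hours, the level fell by a factor of 99.8/55.1 ≈ 1.8113.
n = log₂(1.8113) ≈ 0.85699 half-lives, so t½ = 15.7/0.85699 ≈ 18.32 hours.

18 hours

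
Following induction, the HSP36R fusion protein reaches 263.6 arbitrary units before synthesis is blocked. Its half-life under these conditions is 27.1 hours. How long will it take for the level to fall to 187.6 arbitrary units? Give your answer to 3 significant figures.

Fraction remaining = 187.6/263.6 ≈ 0.71168.
n = log₂(263.6/187.6) = ln(1.4051)/ln 2 ≈ 0.49069 half-lives.
t = n × t½ = 0.49069 × 27.1 ≈ 13.298 hours.

13.3 hours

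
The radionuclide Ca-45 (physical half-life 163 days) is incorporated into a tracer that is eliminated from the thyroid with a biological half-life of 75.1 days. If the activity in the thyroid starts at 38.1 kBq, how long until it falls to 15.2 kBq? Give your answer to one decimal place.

68.2 days

1/t_eff = 1/t_phys + 1/t_biol = 1/163 + 1/75.1 = 0.019451 per day.
t_eff = 163 × 75.1 / (163 + 75.1) ≈ 51.412 days.
n = log₂(38.1/15.2) ≈ 1.3257; t = 1.3257 × 51.412 ≈ 68.158 days.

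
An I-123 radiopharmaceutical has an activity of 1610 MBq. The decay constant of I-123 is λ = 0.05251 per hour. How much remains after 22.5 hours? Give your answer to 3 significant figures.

494 MBq

t½ = ln 2 / λ = 0.69315 / 0.05251 ≈ 13.2 hours.
Number of half-lives: n = 22.5/13.2 ≈ 1.7045.
Remaining = 1610 × (1/2)^1.7045 = 1610 × 0.30683 ≈ 493.99 MBq.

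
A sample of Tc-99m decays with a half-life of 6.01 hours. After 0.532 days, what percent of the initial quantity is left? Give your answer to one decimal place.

0.532 days = 12.768 hours.
n = 12.768/6.01 ≈ 2.1245 half-lives.
Fraction remaining = (1/2)^2.1245 ≈ 0.22934, i.e. 22.934%.

22.9%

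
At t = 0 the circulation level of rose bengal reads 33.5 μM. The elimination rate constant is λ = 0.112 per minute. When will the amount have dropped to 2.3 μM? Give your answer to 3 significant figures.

t½ = ln 2 / λ = 0.69315 / 0.112 ≈ 6.1888 minutes.
Fraction remaining = 2.3/33.5 ≈ 0.068657.
n = log₂(33.5/2.3) = ln(14.565)/ln 2 ≈ 3.8645 half-lives.
t = n × t½ = 3.8645 × 6.1888 ≈ 23.916 minutes.

23.9 minutes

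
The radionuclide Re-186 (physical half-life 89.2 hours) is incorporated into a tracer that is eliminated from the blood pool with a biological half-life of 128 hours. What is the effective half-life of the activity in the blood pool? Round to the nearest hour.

1/t_eff = 1/t_phys + 1/t_biol = 1/89.2 + 1/128 = 0.019023 per hour.
t_eff = 89.2 × 128 / (89.2 + 128) ≈ 52.567 hours.

53 hours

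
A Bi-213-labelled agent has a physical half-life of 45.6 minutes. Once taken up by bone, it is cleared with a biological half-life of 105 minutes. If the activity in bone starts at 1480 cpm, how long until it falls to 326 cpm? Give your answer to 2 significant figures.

1/t_eff = 1/t_phys + 1/t_biol = 1/45.6 + 1/105 = 0.031454 per minute.
t_eff = 45.6 × 105 / (45.6 + 105) ≈ 31.793 minutes.
n = log₂(1480/326) ≈ 2.1827; t = 2.1827 × 31.793 ≈ 69.393 minutes.

69 minutes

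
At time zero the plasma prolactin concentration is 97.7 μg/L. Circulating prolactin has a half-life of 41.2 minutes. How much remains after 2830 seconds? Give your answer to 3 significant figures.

44.2 μg/L

Convert the elapsed time: 2830 seconds = 47.1667 minutes.
Number of half-lives: n = 47.1667/41.2 ≈ 1.1448.
Remaining = 97.7 × (1/2)^1.1448 = 97.7 × 0.45225 ≈ 44.184 μg/L.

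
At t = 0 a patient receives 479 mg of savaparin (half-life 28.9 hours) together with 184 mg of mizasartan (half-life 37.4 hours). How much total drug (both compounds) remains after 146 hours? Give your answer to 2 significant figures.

savaparin: 479 × (1/2)^(146/28.9) = 479 × (1/2)^5.0519 ≈ 14.44 mg.
mizasartan: 184 × (1/2)^(146/37.4) = 184 × (1/2)^3.9037 ≈ 12.293 mg.
Total = 14.44 + 12.293 ≈ 26.733 mg.

27 mg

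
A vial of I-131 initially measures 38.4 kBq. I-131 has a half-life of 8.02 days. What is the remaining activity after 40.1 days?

1.2 kBq

Elapsed time is 5 half-lives (40.1/8.02).
Each half-life halves the amount: 38.4 × (1/2)^5 = 38.4/32 = 1.2 kBq.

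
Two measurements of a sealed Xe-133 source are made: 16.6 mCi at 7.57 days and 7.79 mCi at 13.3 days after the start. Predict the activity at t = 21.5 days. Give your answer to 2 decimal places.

2.64 mCi

Over Δt = 13.3 − 7.57 = 5.73 days, the level fell by a factor of 16.6/7.79 ≈ 2.1309.
n = log₂(2.1309) ≈ 1.0915 half-lives, so t½ = 5.73/1.0915 ≈ 5.2497 days.
From t = 13.3 to t = 21.5: 7.79 × (1/2)^((21.5−13.3)/5.2497) ≈ 2.6383 mCi.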